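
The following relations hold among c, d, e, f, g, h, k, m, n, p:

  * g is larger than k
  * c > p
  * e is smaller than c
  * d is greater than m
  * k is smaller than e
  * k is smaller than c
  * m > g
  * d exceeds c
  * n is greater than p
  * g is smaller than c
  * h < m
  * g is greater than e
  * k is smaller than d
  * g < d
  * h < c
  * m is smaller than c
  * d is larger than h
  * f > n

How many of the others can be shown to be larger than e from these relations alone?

From e the given relations immediately reach g, c.
From those, m, d — 4 in total.
No other element is forced above e by the given relations, so the count is 4.

4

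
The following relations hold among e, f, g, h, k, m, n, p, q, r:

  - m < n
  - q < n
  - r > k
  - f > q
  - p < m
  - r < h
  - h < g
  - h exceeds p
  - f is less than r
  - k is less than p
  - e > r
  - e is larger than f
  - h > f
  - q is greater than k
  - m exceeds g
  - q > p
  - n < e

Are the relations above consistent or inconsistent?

consistent

The single ordering k < p < q < f < r < h < g < m < n < e satisfies every listed relation, so no contradiction arises.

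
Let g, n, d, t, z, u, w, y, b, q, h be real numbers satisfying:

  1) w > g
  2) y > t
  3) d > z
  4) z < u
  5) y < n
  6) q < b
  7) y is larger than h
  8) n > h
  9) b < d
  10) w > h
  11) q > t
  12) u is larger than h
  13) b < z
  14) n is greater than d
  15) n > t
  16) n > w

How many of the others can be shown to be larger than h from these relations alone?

4

Directly above h: w, y, n, u.
Nothing else is reachable above h; 4 in all.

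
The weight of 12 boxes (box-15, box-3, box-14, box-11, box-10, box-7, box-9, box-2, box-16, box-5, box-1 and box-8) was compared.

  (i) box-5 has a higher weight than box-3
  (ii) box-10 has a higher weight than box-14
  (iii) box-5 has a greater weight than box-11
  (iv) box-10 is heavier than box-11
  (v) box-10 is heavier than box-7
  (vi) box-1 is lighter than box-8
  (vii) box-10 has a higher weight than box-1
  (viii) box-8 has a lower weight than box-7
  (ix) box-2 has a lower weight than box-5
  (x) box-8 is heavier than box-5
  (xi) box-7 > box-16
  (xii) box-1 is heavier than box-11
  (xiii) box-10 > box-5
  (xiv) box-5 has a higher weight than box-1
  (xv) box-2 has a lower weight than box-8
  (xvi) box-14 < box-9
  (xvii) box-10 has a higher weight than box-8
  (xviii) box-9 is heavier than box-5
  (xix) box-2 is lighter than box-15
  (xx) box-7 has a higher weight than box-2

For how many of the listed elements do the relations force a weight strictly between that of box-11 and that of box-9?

2

The relations place box-11 below box-9. An element lies strictly between them when it is forced above box-11 and also forced below box-9.
Above box-11: {box-1, box-5, box-8, box-7, box-10}. Below box-9: {box-3, box-14, box-2, box-1, box-5}.
Intersection: {box-1, box-5} — 2.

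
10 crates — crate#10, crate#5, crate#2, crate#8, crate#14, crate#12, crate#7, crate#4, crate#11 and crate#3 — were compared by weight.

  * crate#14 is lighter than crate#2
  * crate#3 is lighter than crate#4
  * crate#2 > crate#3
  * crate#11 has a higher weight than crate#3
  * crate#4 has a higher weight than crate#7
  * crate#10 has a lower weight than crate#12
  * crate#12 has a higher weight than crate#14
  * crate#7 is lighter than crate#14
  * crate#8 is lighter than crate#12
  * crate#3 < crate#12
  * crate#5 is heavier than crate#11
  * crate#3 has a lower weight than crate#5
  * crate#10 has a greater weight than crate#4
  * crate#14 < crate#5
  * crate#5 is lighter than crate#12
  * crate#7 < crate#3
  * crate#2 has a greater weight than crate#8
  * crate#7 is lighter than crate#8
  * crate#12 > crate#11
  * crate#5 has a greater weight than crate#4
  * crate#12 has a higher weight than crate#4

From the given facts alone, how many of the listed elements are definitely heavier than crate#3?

The elements the relations force above crate#3 are crate#11, crate#4, crate#10, crate#5, crate#2, crate#12 — no chain reaches any other.
That is 6.

6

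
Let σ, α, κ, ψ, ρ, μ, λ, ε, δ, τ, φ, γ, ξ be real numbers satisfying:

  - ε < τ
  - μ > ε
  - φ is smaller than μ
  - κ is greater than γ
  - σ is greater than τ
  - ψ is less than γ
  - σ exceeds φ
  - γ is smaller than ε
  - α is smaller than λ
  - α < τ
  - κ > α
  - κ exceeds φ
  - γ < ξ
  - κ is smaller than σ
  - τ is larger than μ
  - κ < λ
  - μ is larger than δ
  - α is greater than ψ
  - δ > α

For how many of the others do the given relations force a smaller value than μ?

Directly below μ: φ, δ, ε.
One step further: γ, α (5 so far).
One step further: ψ (6 so far).
No other element is forced below μ by the given relations, so the count is 6.

6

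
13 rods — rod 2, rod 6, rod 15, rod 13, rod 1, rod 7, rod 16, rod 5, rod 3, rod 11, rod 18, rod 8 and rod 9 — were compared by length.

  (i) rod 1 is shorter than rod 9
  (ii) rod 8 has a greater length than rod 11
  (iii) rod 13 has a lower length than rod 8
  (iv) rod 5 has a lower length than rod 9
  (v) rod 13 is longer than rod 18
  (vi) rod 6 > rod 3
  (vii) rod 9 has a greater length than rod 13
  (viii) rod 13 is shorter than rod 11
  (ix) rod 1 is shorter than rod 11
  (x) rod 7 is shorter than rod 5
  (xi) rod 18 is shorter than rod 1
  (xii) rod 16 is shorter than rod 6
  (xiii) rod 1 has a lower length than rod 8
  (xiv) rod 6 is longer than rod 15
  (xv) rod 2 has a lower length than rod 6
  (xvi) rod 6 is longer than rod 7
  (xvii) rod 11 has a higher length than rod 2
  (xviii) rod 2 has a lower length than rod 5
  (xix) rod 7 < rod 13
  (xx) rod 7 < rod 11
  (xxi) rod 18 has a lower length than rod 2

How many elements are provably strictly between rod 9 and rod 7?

Chaining upward from rod 7 reaches: rod 5, rod 13, rod 11, rod 8, rod 6.
Chaining downward from rod 9 reaches: rod 18, rod 2, rod 5, rod 13, rod 1.
Strictly between rod 7 and rod 9 are those in both lists: rod 5, rod 13 — 2 elements.

2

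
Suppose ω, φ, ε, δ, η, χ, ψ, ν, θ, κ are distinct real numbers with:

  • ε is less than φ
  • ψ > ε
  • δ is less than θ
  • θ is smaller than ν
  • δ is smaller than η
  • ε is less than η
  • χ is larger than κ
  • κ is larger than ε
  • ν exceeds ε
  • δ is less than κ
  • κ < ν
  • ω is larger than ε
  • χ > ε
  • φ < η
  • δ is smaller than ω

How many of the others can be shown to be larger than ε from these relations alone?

Directly above ε: κ, φ, χ, ω, ψ, ν, η.
Nothing else is reachable above ε; 7 in all.

7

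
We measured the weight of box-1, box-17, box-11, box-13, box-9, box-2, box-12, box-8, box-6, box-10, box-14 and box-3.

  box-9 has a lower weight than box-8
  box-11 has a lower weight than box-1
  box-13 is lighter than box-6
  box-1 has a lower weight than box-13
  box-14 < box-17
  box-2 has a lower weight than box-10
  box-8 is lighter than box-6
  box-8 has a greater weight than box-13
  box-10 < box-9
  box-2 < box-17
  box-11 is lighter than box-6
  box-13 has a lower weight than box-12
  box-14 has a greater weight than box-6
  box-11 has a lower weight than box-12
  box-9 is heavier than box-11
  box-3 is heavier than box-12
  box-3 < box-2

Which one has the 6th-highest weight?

Piecing the relations together gives one ordering: box-11 < box-1 < box-13 < box-12 < box-3 < box-2 < box-10 < box-9 < box-8 < box-6 < box-14 < box-17.
Counting 6 from the largest end gives box-10.

box-10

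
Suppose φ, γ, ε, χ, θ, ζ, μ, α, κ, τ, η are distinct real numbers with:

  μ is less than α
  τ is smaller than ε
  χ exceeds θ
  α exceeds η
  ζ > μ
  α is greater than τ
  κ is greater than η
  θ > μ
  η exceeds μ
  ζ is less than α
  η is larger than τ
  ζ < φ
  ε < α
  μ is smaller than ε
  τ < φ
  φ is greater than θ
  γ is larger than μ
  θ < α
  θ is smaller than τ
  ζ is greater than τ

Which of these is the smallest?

μ

θ is not least since μ < θ; τ is not least since θ < τ; ζ is not least since μ < ζ; χ is not least since θ < χ; ε is not least since μ < ε; φ is not least since θ < φ; γ is not least since μ < γ; η is not least since μ < η; α is not least since η < α; κ is not least since η < κ.
Only μ has nothing below it, so μ is the smallest.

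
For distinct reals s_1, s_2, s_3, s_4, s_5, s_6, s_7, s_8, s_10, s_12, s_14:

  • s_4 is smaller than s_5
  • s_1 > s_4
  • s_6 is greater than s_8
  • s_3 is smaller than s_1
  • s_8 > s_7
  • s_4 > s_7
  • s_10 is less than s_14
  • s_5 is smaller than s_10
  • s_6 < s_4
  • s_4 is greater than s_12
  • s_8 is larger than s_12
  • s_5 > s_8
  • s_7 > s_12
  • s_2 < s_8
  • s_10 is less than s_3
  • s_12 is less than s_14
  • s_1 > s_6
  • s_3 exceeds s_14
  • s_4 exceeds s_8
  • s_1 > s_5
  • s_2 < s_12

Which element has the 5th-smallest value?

Piecing the relations together gives one ordering: s_2 < s_12 < s_7 < s_8 < s_6 < s_4 < s_5 < s_10 < s_14 < s_3 < s_1.
Counting 5 from the smallest end gives s_6.

s_6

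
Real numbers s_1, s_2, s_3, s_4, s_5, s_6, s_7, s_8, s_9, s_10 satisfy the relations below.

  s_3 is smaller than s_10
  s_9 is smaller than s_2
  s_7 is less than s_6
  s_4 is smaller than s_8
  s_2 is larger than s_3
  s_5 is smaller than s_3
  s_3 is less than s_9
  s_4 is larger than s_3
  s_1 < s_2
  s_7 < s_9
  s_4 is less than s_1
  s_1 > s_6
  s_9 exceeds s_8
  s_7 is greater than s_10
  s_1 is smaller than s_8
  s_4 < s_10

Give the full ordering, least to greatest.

Each adjacent pair is fixed by a given relation: s_5 < s_3; s_3 < s_4; s_4 < s_10; s_10 < s_7; s_7 < s_6; s_6 < s_1; s_1 < s_8; s_8 < s_9; s_9 < s_2. Chaining them end to end gives the full order.

s_5 < s_3 < s_4 < s_10 < s_7 < s_6 < s_1 < s_8 < s_9 < s_2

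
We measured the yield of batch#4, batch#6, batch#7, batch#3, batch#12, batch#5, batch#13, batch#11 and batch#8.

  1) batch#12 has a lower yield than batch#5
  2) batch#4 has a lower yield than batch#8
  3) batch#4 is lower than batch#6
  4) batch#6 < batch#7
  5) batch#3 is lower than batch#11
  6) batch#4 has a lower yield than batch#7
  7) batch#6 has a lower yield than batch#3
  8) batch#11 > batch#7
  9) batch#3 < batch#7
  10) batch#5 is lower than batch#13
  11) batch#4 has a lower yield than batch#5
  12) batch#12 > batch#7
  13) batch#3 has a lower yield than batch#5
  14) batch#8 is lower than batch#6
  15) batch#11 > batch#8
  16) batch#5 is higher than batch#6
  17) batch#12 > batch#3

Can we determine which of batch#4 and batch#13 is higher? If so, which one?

batch#13

Link the given pairs in sequence: batch#4 < batch#8; batch#8 < batch#6; batch#6 < batch#3; batch#3 < batch#7; batch#7 < batch#12; batch#12 < batch#5; batch#5 < batch#13.
Together: batch#4 < batch#8 < batch#6 < batch#3 < batch#7 < batch#12 < batch#5 < batch#13.
So batch#13 is higher.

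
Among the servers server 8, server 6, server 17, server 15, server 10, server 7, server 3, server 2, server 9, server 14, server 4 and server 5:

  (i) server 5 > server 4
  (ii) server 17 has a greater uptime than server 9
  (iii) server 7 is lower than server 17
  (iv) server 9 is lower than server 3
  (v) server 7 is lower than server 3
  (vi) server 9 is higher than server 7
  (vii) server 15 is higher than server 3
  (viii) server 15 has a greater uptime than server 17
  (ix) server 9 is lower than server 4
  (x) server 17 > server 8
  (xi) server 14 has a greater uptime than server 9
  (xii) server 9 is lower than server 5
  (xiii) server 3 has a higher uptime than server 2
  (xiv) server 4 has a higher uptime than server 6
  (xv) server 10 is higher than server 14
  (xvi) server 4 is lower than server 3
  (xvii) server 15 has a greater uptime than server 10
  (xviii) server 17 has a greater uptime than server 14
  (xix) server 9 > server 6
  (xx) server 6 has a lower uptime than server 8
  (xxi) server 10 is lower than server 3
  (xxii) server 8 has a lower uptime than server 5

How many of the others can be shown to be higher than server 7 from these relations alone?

8

Directly above server 7: server 9, server 3, server 17.
One step further: server 14, server 4, server 15, server 5 (7 so far).
One step further: server 10 (8 so far).
No other element is forced above server 7 by the given relations, so the count is 8.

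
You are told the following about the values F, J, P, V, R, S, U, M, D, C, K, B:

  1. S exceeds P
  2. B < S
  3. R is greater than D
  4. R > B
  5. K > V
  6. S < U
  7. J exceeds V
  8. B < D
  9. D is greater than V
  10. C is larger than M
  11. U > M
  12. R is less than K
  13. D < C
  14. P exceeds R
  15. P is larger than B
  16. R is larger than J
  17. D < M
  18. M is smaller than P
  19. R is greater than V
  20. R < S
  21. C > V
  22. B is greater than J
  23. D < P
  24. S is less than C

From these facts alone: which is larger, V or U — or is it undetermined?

The relevant relations are V < J; J < B; B < D; D < M; M < P; P < S; S < U.
Chaining these gives V < J < B < D < M < P < S < U.
So U is larger.

U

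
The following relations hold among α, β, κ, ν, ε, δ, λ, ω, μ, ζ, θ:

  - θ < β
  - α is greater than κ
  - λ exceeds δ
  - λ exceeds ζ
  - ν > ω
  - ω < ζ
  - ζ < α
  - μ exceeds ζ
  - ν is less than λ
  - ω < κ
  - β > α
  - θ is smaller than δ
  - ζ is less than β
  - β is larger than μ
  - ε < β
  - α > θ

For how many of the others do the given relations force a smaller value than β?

7

The elements the relations force below β are ω, ζ, ε, μ, θ, κ, α — no chain reaches any other.
That is 7.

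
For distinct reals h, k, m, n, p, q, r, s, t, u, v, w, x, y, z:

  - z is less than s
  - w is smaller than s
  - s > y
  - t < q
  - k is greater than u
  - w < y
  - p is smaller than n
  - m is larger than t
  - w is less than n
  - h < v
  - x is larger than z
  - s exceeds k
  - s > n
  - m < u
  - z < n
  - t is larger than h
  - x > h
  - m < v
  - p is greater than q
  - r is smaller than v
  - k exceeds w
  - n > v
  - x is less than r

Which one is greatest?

s

Chaining downward from s: directly below it, z, w, n, y, k; then p, u, v; then h, m, q, r; then t, x.
That covers every other element, and nothing is given above s, so s is the greatest.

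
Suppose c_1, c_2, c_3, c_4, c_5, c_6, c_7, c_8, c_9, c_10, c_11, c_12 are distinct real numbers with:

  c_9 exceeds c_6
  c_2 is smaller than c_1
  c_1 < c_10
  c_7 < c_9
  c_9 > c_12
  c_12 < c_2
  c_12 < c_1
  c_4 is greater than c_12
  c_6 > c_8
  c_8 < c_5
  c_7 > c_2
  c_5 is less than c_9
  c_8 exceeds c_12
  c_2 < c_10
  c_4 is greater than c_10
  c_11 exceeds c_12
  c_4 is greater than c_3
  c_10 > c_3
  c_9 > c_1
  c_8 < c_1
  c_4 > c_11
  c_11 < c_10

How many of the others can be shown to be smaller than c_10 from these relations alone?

From c_10 the given relations immediately reach c_3, c_2, c_11, c_1.
From those, c_12, c_8 — 6 in total.
No other element is forced below c_10 by the given relations, so the count is 6.

6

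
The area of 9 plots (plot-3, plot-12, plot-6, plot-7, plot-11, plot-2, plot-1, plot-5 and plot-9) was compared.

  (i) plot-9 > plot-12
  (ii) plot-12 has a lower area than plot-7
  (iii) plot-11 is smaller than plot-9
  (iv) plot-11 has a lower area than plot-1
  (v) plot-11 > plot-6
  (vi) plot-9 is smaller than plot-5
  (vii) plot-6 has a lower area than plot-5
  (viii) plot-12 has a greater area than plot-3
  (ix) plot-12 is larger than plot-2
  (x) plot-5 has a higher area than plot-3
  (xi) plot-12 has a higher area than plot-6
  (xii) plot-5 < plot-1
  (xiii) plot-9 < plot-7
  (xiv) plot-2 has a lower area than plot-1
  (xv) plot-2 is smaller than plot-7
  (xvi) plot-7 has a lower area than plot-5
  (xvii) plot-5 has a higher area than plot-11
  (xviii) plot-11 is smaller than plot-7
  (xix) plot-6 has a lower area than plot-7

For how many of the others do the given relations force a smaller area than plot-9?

5

Directly below plot-9: plot-11, plot-12.
One step further: plot-3, plot-6, plot-2 (5 so far).
Nothing else is reachable below plot-9; 5 in all.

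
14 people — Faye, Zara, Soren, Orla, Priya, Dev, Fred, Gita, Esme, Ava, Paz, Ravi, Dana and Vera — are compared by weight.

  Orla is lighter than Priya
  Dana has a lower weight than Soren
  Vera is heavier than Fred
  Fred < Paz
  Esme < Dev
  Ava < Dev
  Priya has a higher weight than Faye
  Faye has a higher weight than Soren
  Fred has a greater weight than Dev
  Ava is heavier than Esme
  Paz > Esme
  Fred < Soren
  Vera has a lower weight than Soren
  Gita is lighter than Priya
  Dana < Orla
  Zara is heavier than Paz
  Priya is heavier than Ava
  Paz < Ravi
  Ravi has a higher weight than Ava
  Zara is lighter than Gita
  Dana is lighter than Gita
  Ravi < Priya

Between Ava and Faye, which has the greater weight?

Link the given pairs in sequence: Ava < Dev; Dev < Fred; Fred < Vera; Vera < Soren; Soren < Faye.
Together: Ava < Dev < Fred < Vera < Soren < Faye.
So Ava < Faye; Faye is the heavier of the two.

Faye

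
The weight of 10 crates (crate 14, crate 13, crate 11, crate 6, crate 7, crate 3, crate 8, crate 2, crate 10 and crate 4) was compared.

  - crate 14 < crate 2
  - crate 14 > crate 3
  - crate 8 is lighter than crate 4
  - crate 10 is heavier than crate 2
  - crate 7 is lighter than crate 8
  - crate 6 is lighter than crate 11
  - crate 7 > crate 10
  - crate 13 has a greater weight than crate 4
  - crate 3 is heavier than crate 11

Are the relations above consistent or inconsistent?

consistent

The single ordering crate 6 < crate 11 < crate 3 < crate 14 < crate 2 < crate 10 < crate 7 < crate 8 < crate 4 < crate 13 satisfies every listed relation, so no contradiction arises.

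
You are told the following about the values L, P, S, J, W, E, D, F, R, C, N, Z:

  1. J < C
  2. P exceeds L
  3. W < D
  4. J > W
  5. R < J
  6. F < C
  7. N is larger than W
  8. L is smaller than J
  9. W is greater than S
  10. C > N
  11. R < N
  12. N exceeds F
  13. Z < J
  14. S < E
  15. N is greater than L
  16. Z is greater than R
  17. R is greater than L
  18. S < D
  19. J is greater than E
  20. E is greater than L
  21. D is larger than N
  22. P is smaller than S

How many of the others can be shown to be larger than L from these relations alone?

The elements the relations force above L are P, S, W, R, N, D, E, Z, J, C — no chain reaches any other.
That is 10.

10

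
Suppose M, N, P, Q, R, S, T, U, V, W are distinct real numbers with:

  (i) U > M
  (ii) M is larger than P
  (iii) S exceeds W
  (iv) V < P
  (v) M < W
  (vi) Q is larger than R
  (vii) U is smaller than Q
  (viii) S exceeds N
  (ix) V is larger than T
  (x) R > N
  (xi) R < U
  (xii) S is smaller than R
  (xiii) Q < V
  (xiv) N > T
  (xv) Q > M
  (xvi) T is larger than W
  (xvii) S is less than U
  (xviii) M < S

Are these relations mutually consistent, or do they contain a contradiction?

We have P < M stated directly, yet also M < W < T < N < S < R < U < Q < V < P by chaining the others — so M < P. Contradiction.

inconsistent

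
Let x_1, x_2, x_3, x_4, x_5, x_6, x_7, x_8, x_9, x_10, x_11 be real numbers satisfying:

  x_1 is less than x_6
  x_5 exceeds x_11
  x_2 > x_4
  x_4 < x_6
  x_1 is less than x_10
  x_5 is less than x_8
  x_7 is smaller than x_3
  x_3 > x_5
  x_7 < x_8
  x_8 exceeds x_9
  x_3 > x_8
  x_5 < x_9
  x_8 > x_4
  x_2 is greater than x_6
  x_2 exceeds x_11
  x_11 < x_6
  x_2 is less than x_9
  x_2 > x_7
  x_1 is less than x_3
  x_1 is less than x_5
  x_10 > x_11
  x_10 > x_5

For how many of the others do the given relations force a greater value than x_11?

From x_11 the given relations immediately reach x_6, x_2, x_5, x_10.
From those, x_9, x_8, x_3 — 7 in total.
Nothing else is reachable above x_11; 7 in all.

7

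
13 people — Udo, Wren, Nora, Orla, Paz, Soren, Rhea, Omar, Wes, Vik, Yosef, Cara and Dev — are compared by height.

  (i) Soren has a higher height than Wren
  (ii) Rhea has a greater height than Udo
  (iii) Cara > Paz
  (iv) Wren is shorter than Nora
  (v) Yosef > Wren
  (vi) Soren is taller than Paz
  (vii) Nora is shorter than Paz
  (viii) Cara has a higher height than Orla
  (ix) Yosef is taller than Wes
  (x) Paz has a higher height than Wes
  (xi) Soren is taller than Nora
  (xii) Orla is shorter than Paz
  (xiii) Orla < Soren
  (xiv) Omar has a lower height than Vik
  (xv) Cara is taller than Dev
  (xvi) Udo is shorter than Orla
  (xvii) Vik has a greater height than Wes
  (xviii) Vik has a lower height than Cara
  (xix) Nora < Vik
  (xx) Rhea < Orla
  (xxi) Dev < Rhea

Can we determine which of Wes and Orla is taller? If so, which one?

undetermined

Following every chain through Wes: above Wes we get Vik, Paz, Yosef, Cara, Soren.
Orla is not reached, and no chain runs the other way from Orla to Wes.
So the given relations leave the order of Wes and Orla undetermined.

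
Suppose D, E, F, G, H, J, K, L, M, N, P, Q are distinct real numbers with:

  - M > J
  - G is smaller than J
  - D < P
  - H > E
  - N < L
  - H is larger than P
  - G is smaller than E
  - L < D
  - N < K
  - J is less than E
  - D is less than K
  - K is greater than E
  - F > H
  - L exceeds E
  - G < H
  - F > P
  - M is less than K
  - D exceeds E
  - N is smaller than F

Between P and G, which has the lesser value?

Link the given pairs in sequence: G < J; J < E; E < L; L < D; D < P.
Chaining these gives G < J < E < L < D < P.
So G < P; G is the smaller of the two.

G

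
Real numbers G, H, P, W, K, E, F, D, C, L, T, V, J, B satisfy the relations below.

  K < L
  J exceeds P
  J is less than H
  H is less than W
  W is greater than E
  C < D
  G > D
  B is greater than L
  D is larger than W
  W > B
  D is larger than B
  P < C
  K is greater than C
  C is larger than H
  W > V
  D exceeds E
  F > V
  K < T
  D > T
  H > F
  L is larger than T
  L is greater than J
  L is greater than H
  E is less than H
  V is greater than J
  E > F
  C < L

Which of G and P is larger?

P < J < V < F < E < H < C < K < T < L < B < W < D < G, by transitivity through J, V, F, E, H, C, K, T, L, B, W, D.
So P < G; G is the larger of the two.

G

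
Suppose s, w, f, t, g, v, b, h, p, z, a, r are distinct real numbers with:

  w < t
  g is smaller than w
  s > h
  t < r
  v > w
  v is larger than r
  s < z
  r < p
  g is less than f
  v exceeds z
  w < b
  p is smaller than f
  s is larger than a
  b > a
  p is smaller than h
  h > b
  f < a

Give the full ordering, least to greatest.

Each adjacent pair is fixed by a given relation: g < w; w < t; t < r; r < p; p < f; f < a; a < b; b < h; h < s; s < z; z < v. Chaining them end to end gives the full order.

g < w < t < r < p < f < a < b < h < s < z < v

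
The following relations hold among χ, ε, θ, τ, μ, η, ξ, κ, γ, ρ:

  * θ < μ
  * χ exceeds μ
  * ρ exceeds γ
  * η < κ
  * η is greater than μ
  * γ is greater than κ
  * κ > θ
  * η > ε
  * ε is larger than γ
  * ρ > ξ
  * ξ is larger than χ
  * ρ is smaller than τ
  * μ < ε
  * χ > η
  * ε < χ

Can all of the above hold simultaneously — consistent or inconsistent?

inconsistent

We have ε < η stated directly, yet also η < κ < γ < ε by chaining the others — so η < ε. Contradiction.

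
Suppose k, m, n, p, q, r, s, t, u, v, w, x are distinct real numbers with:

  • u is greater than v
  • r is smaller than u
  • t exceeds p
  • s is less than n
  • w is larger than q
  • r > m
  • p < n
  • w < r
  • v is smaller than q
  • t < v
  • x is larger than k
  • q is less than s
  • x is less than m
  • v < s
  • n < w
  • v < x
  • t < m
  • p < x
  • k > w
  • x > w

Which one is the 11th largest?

Piecing the relations together gives one ordering: p < t < v < q < s < n < w < k < x < m < r < u.
Counting 11 from the largest end gives t.

t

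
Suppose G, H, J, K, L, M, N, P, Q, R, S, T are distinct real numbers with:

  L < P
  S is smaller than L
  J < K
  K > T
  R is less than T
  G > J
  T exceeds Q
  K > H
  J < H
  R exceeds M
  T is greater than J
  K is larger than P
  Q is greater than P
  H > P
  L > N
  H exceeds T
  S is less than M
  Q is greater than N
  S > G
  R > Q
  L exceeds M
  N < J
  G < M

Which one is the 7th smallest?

The consecutive relations fix a unique order: N < J < G < S < M < L < P < Q < R < T < H < K.
Counting 7 from the smallest end gives P.

P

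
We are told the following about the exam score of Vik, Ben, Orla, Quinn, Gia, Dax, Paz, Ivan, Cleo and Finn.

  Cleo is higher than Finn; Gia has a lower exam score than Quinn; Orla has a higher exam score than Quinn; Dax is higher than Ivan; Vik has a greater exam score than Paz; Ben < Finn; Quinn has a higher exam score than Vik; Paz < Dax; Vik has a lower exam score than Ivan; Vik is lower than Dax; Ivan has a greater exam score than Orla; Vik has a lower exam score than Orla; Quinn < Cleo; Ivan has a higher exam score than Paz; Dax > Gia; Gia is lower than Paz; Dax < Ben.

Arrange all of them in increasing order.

Gia < Paz < Vik < Quinn < Orla < Ivan < Dax < Ben < Finn < Cleo

Nothing is placed below Gia, so it is least; from there Gia < Paz; Paz < Vik; Vik < Quinn; Quinn < Orla; Orla < Ivan; Ivan < Dax; Dax < Ben; Ben < Finn; Finn < Cleo, each given directly.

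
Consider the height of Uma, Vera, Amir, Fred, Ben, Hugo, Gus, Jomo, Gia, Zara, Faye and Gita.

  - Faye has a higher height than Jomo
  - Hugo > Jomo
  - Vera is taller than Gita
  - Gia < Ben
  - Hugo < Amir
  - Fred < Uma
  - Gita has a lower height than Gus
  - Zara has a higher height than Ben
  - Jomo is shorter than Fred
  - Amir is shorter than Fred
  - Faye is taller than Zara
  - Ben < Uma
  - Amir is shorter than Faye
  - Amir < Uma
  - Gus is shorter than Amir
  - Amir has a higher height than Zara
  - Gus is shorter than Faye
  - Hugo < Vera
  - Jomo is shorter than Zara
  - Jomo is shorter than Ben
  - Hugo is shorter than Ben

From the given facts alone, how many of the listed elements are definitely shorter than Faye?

From Faye the given relations immediately reach Jomo, Gus, Zara, Amir.
From those, Gita, Hugo, Ben — 7 in total.
From those, Gia — 8 in total.
Nothing else is reachable below Faye; 8 in all.

8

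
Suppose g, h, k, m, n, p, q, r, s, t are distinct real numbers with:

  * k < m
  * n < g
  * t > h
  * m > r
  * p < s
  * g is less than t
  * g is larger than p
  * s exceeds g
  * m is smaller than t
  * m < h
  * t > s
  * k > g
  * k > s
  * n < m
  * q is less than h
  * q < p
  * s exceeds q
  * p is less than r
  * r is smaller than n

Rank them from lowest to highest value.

q < p < r < n < g < s < k < m < h < t

The consecutive links are each given: q < p; p < r; r < n; n < g; g < s; s < k; k < m; m < h; h < t.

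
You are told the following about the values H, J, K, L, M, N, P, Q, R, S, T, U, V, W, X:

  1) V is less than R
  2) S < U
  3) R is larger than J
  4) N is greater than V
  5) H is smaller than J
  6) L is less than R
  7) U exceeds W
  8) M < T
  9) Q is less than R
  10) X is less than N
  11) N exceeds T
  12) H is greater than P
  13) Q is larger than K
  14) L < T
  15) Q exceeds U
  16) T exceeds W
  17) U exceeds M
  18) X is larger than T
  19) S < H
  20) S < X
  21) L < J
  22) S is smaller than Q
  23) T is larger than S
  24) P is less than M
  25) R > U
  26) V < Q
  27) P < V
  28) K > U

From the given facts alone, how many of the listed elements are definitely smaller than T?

5

From T the given relations immediately reach S, L, W, M.
From those, P — 5 in total.
No other element is forced below T by the given relations, so the count is 5.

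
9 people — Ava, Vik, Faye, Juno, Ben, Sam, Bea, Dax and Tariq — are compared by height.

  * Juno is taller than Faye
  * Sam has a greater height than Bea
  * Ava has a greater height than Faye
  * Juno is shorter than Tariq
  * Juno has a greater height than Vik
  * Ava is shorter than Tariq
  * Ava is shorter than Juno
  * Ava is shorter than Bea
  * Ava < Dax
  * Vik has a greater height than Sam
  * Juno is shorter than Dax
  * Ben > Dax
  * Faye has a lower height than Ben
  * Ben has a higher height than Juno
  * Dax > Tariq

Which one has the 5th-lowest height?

Vik

Chaining the given pairs: Faye < Ava < Bea < Sam < Vik < Juno < Tariq < Dax < Ben.
Counting 5 from the smallest end gives Vik.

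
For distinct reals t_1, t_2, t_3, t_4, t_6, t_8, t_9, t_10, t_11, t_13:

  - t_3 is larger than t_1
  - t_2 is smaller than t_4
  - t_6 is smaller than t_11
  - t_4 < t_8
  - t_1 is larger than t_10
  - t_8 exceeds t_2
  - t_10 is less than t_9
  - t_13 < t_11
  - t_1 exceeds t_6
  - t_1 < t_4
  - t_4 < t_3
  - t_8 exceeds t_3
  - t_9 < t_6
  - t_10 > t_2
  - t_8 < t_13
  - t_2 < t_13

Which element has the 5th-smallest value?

t_1

The consecutive relations fix a unique order: t_2 < t_10 < t_9 < t_6 < t_1 < t_4 < t_3 < t_8 < t_13 < t_11.
Counting 5 from the smallest end gives t_1.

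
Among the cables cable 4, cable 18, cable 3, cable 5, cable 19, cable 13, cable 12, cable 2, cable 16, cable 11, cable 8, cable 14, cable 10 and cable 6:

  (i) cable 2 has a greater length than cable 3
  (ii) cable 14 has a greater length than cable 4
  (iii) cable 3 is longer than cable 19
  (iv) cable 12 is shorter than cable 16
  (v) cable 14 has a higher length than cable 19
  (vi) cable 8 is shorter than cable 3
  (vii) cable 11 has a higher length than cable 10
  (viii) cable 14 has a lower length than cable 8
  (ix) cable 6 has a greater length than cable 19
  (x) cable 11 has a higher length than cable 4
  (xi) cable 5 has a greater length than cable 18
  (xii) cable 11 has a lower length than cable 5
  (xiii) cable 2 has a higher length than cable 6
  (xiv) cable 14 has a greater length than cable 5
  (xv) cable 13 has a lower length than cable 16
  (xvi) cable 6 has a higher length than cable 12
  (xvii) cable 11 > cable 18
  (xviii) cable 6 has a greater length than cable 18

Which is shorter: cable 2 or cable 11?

cable 11

The relevant relations are cable 11 < cable 5; cable 5 < cable 14; cable 14 < cable 8; cable 8 < cable 3; cable 3 < cable 2.
Chaining these gives cable 11 < cable 5 < cable 14 < cable 8 < cable 3 < cable 2.
So cable 11 < cable 2; cable 11 is the shorter of the two.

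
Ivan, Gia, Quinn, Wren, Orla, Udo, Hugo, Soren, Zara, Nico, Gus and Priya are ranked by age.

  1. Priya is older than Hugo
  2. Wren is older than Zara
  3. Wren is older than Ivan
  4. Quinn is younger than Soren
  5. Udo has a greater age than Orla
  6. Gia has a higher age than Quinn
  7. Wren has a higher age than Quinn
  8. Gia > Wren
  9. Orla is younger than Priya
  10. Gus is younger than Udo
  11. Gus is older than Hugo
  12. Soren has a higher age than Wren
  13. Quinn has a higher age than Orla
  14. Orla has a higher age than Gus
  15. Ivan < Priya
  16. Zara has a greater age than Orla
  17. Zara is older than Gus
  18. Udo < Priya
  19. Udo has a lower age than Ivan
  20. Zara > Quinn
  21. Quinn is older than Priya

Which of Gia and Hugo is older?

Gia

Hugo < Gus and Gus < Orla give Hugo < Orla.
With Orla < Udo: Hugo < Gus < Orla < Udo.
Then Udo < Ivan extends the chain to Ivan.
Then Ivan < Priya extends the chain to Priya.
Then Priya < Quinn extends the chain to Quinn.
Then Quinn < Zara extends the chain to Zara.
With Zara < Wren: Hugo < Gus < Orla < Udo < Ivan < Priya < Quinn < Zara < Wren.
With Wren < Gia: Hugo < Gus < Orla < Udo < Ivan < Priya < Quinn < Zara < Wren < Gia.
So Hugo < Gia; Gia is the older of the two.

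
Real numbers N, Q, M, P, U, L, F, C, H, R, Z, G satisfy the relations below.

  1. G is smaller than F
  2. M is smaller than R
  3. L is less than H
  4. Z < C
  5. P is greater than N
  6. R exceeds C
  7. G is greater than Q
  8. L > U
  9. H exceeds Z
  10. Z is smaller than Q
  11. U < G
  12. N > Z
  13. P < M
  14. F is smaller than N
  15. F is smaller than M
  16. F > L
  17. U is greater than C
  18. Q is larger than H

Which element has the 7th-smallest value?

G

Chaining the given pairs: Z < C < U < L < H < Q < G < F < N < P < M < R.
Counting 7 from the smallest end gives G.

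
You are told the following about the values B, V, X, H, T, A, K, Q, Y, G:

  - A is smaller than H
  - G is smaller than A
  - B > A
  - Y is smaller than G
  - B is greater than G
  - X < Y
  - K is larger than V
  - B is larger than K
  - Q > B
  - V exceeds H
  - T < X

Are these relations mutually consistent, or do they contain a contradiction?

Every relation is compatible with T < X < Y < G < A < H < V < K < B < Q; the set is consistent.

consistent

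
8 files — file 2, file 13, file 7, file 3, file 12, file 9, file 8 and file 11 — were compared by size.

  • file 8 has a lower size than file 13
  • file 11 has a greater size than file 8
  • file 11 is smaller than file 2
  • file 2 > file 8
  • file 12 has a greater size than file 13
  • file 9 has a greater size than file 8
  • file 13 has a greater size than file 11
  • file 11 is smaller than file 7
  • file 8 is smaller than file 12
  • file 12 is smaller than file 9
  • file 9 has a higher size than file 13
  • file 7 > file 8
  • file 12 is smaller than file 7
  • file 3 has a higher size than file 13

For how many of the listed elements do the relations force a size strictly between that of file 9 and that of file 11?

Chaining upward from file 11 reaches: file 2, file 13, file 12, file 3, file 7.
Chaining downward from file 9 reaches: file 8, file 13, file 12.
Strictly between file 11 and file 9 are those in both lists: file 13, file 12 — 2 elements.

2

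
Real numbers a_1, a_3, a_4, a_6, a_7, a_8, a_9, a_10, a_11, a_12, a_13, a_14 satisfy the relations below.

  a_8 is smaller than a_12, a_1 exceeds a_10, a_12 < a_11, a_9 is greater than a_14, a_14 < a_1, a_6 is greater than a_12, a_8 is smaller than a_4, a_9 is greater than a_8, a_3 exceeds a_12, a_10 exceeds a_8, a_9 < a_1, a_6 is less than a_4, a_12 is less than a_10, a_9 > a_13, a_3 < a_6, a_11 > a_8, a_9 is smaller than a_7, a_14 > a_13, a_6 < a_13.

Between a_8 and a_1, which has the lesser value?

a_8

a_8 < a_12 and a_12 < a_3 give a_8 < a_3.
With a_3 < a_6: a_8 < a_12 < a_3 < a_6.
With a_6 < a_13: a_8 < a_12 < a_3 < a_6 < a_13.
Then a_13 < a_14 extends the chain to a_14.
With a_14 < a_9: a_8 < a_12 < a_3 < a_6 < a_13 < a_14 < a_9.
Then a_9 < a_1 extends the chain to a_1.
So a_8 < a_1; a_8 is the smaller of the two.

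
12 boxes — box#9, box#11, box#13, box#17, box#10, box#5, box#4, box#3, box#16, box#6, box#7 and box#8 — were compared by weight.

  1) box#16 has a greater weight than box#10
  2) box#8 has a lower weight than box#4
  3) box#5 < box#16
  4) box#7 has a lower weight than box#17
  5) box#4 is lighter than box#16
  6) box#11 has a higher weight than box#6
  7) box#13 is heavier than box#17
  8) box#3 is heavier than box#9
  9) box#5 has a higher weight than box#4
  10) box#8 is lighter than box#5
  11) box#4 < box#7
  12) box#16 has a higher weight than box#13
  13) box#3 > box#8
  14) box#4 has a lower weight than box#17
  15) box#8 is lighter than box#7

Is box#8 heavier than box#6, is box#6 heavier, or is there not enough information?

Following every chain through box#8: above box#8 we get box#4, box#7, box#17, box#13, box#5, box#3, box#16.
box#6 is not reached, and no chain runs the other way from box#6 to box#8.
So the given relations leave the order of box#8 and box#6 undetermined.

undetermined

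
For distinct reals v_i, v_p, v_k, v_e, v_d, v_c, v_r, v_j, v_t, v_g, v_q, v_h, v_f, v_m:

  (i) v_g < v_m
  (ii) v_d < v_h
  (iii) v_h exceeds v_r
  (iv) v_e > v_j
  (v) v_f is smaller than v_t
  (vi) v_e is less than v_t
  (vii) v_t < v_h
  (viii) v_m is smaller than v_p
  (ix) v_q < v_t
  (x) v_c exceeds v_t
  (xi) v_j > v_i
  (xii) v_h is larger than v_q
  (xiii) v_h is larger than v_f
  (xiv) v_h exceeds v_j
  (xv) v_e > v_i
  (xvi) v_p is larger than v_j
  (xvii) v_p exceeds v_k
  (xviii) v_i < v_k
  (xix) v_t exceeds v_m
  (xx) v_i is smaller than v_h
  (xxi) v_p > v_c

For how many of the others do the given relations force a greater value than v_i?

The elements the relations force above v_i are v_k, v_j, v_e, v_t, v_c, v_h, v_p — no chain reaches any other.
That is 7.

7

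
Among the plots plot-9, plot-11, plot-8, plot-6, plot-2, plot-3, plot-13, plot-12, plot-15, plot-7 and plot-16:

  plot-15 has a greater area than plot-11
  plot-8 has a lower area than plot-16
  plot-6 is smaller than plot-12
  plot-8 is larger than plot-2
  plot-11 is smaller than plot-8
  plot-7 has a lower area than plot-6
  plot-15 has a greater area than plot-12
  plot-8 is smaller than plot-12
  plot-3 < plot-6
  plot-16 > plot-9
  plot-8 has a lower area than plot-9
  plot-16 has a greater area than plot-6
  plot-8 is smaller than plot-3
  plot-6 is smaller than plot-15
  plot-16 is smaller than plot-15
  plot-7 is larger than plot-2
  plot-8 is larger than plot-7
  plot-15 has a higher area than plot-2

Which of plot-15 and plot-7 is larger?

Link the given pairs in sequence: plot-7 < plot-8; plot-8 < plot-3; plot-3 < plot-6; plot-6 < plot-12; plot-12 < plot-15.
Chaining these gives plot-7 < plot-8 < plot-3 < plot-6 < plot-12 < plot-15.
So plot-7 < plot-15; plot-15 is the larger of the two.

plot-15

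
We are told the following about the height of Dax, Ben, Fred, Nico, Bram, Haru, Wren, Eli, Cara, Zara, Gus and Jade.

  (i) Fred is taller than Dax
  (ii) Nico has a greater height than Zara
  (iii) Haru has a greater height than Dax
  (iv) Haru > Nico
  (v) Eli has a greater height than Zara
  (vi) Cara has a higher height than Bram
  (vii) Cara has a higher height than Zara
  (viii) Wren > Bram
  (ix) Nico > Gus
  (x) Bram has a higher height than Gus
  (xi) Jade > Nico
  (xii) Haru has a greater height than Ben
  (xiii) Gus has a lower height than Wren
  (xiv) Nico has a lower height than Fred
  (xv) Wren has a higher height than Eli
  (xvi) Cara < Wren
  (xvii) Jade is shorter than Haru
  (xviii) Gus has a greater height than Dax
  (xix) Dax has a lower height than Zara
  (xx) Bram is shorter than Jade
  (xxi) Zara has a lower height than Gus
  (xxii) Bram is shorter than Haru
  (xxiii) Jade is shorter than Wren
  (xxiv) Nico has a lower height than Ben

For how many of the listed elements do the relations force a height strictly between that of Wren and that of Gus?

4

The relations place Gus below Wren. An element lies strictly between them when it is forced above Gus and also forced below Wren.
Above Gus: {Nico, Ben, Bram, Jade, Cara, Haru, Fred}. Below Wren: {Dax, Zara, Nico, Eli, Bram, Jade, Cara}.
Intersection: {Nico, Bram, Jade, Cara} — 4.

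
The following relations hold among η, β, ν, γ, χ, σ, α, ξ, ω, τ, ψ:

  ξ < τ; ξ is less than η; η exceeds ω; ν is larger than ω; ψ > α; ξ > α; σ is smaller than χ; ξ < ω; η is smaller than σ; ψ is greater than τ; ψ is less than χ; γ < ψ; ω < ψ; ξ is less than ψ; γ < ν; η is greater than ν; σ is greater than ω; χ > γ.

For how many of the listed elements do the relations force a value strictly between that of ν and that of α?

The relations place α below ν. An element lies strictly between them when it is forced above α and also forced below ν.
Above α: {ξ, τ, ω, η, σ, ψ, χ}. Below ν: {ξ, γ, ω}.
Intersection: {ξ, ω} — 2.

2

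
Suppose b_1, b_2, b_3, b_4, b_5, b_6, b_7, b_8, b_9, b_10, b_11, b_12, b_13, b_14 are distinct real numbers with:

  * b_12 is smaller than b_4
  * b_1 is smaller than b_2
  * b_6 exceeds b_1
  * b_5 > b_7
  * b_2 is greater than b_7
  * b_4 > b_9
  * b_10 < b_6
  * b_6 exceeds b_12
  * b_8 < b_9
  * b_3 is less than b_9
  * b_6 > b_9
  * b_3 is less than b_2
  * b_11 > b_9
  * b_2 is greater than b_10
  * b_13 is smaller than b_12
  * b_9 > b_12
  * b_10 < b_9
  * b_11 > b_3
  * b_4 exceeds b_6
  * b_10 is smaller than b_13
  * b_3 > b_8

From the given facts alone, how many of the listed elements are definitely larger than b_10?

7

The elements the relations force above b_10 are b_13, b_12, b_9, b_6, b_4, b_2, b_11 — no chain reaches any other.
That is 7.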